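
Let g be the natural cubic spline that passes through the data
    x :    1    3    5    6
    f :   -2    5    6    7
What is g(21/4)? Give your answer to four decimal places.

Write σ_i for g''(x_i). With h_i = 2, 2, 1 and divided differences Δ_i = 7/2, 1/2, 1, the continuity of g' gives the tridiagonal system
  2·σ_0 + 8·σ_1 + 2·σ_2 = 6(Δ_1 - Δ_0) = -18
  2·σ_1 + 6·σ_2 + 1·σ_3 = 6(Δ_2 - Δ_1) = 3
Natural end conditions: σ_0 = σ_3 = 0.
Solving: σ_0 = 0, σ_1 = -57/22, σ_2 = 15/11, σ_3 = 0.
On [5, 6], g(x) = 6 + 6/11·(x - 5) + 15/22·(x - 5)² - 5/22·(x - 5)³.
With (x - 5) = 1/4: g(21/4) = 8695/1408.

6.1754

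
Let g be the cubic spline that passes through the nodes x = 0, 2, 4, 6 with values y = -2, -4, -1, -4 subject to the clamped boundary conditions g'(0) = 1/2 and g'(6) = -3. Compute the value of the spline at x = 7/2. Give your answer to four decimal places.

Let M_i = g''(x_i). Step sizes h_i = 2, 2, 2; slopes of the chords Δ_i = (y_(i+1) - y_i)/h_i = -1, 3/2, -3/2.
  2·M_0 + 8·M_1 + 2·M_2 = 6(Δ_1 - Δ_0) = 15
  2·M_1 + 8·M_2 + 2·M_3 = 6(Δ_2 - Δ_1) = -18
Clamped end conditions give two more equations: 2h_0·M_0 + h_0·M_1 = 6(Δ_0 - g'(0)) = -9 and h_2·M_2 + 2h_2·M_3 = 6(g'(6) - Δ_2) = -9.
Solving the tridiagonal system: M_0 = -61/15, M_1 = 109/30, M_2 = -89/30, M_3 = -23/30.
On [2, 4], g(x) = -4 + 1/15·(x - 2) + 109/60·(x - 2)² - 11/20·(x - 2)³.
With (x - 2) = 3/2: g(7/2) = -267/160.

-1.6688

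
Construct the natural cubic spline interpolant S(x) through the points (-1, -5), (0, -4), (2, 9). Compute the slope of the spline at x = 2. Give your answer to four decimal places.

8.3333

Write m_i for S''(x_i). With h_i = 1, 2 and divided differences Δ_i = 1, 13/2, the continuity of S' gives the tridiagonal system
  1·m_0 + 6·m_1 + 2·m_2 = 6(Δ_1 - Δ_0) = 33
Natural end conditions: m_0 = m_2 = 0.
Forward elimination and back-substitution give m_0 = 0, m_1 = 11/2, m_2 = 0.
On [0, 2], S'(x) = b_1 + 2c_1·x + 3d_1·x² with b_1 = Δ_1 - h_1(2m_1 + m_2)/6 = 17/6, c_1 = m_1/2 = 11/4, d_1 = (m_2 - m_1)/(6h_1) = -11/24. So S'(2) = 25/3.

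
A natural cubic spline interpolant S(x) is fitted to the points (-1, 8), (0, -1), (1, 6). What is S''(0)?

Let m_i = S''(x_i). Step sizes h_i = 1, 1; slopes of the chords Δ_i = (y_(i+1) - y_i)/h_i = -9, 7.
  1·m_0 + 4·m_1 + 1·m_2 = 6(Δ_1 - Δ_0) = 96
Natural end conditions: m_0 = m_2 = 0.
Forward elimination and back-substitution give m_0 = 0, m_1 = 24, m_2 = 0.

24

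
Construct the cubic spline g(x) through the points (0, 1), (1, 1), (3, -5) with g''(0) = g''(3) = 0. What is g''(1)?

-3

Let m_i = g''(x_i). Step sizes h_i = 1, 2; slopes of the chords Δ_i = (y_(i+1) - y_i)/h_i = 0, -3.
  1·m_0 + 6·m_1 + 2·m_2 = 6(Δ_1 - Δ_0) = -18
Natural end conditions: m_0 = m_2 = 0.
Forward elimination and back-substitution give m_0 = 0, m_1 = -3, m_2 = 0.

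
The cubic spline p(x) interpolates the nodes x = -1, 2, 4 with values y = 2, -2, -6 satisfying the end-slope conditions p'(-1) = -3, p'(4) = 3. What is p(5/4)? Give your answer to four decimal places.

-0.5734

With m_i denoting the second derivative at x_i, h_i = 3, 2, and Δ_i = (y_(i+1) − y_i)/h_i = -4/3, -2:
  3·m_0 + 10·m_1 + 2·m_2 = 6(Δ_1 - Δ_0) = -4
Clamped end conditions give two more equations: 2h_0·m_0 + h_0·m_1 = 6(Δ_0 - p'(-1)) = 10 and h_1·m_1 + 2h_1·m_2 = 6(p'(4) - Δ_1) = 30.
Forward elimination and back-substitution give m_0 = 49/15, m_1 = -16/5, m_2 = 91/10.
On [-1, 2], p(x) = 2 - 3·(x + 1) + 49/30·(x + 1)² - 97/270·(x + 1)³.
With (x + 1) = 9/4: p(5/4) = -367/640.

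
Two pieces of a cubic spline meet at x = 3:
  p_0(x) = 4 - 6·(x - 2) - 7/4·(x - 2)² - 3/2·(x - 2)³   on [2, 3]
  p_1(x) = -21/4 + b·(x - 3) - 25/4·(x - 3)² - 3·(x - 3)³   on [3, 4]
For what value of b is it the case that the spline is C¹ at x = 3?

p_0'(x) = -6 - 7/2·(x - 2) - 9/2·(x - 2)², so p_0'(3) = -14. On the right, p_1'(3) = b, so b = -14.

-14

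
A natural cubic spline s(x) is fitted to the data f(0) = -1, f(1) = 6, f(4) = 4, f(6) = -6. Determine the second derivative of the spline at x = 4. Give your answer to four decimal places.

Write m_i for s''(x_i). With h_i = 1, 3, 2 and divided differences Δ_i = 7, -2/3, -5, the continuity of s' gives the tridiagonal system
  1·m_0 + 8·m_1 + 3·m_2 = 6(Δ_1 - Δ_0) = -46
  3·m_1 + 10·m_2 + 2·m_3 = 6(Δ_2 - Δ_1) = -26
Natural end conditions: m_0 = m_3 = 0.
Solving the tridiagonal system: m_0 = 0, m_1 = -382/71, m_2 = -70/71, m_3 = 0.

-0.9859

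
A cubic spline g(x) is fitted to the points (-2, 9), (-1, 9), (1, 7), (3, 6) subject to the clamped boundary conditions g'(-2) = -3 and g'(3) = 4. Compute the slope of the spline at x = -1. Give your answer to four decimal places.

0.8913

Let M_i = g''(x_i). Step sizes h_i = 1, 2, 2; slopes of the chords Δ_i = (y_(i+1) - y_i)/h_i = 0, -1, -1/2.
  1·M_0 + 6·M_1 + 2·M_2 = 6(Δ_1 - Δ_0) = -6
  2·M_1 + 8·M_2 + 2·M_3 = 6(Δ_2 - Δ_1) = 3
Clamped end conditions give two more equations: 2h_0·M_0 + h_0·M_1 = 6(Δ_0 - g'(-2)) = 18 and h_2·M_2 + 2h_2·M_3 = 6(g'(3) - Δ_2) = 27.
Forward elimination and back-substitution give M_0 = 235/23, M_1 = -56/23, M_2 = -37/46, M_3 = 329/46.
On [-1, 1], g'(x) = b_1 + 2c_1·(x + 1) + 3d_1·(x + 1)² with b_1 = Δ_1 - h_1(2M_1 + M_2)/6 = 41/46, c_1 = M_1/2 = -28/23, d_1 = (M_2 - M_1)/(6h_1) = 25/184. So g'(-1) = 41/46.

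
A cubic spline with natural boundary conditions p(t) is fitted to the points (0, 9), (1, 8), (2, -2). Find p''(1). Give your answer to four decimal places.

With m_i denoting the second derivative at x_i, h_i = 1, 1, and Δ_i = (y_(i+1) − y_i)/h_i = -1, -10:
  1·m_0 + 4·m_1 + 1·m_2 = 6(Δ_1 - Δ_0) = -54
Natural end conditions: m_0 = m_2 = 0.
Solving: m_0 = 0, m_1 = -27/2, m_2 = 0.

-13.5000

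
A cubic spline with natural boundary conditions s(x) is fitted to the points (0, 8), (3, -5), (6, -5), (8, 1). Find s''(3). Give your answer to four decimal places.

Let m_i = s''(x_i). Step sizes h_i = 3, 3, 2; slopes of the chords Δ_i = (y_(i+1) - y_i)/h_i = -13/3, 0, 3.
  3·m_0 + 12·m_1 + 3·m_2 = 6(Δ_1 - Δ_0) = 26
  3·m_1 + 10·m_2 + 2·m_3 = 6(Δ_2 - Δ_1) = 18
Natural end conditions: m_0 = m_3 = 0.
Solving: m_0 = 0, m_1 = 206/111, m_2 = 46/37, m_3 = 0.

1.8559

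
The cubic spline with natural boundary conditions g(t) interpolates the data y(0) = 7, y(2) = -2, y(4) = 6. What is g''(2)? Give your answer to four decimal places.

6.3750

With M_i denoting the second derivative at x_i, h_i = 2, 2, and Δ_i = (y_(i+1) − y_i)/h_i = -9/2, 4:
  2·M_0 + 8·M_1 + 2·M_2 = 6(Δ_1 - Δ_0) = 51
Natural end conditions: M_0 = M_2 = 0.
Hence M_0 = 0, M_1 = 51/8, M_2 = 0.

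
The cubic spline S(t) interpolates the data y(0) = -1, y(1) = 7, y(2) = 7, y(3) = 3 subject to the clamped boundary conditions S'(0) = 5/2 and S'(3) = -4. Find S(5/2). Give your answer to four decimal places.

Put M_i = S'' at the i-th knot. Here h = (1, 1, 1) and Δ = (8, 0, -4), so the interior equations h_(i-1)·M_(i-1) + 2(h_(i-1)+h_i)·M_i + h_i·M_(i+1) = 6(Δ_i − Δ_(i-1)) read
  1·M_0 + 4·M_1 + 1·M_2 = 6(Δ_1 - Δ_0) = -48
  1·M_1 + 4·M_2 + 1·M_3 = 6(Δ_2 - Δ_1) = -24
Clamped end conditions give two more equations: 2h_0·M_0 + h_0·M_1 = 6(Δ_0 - S'(0)) = 33 and h_2·M_2 + 2h_2·M_3 = 6(S'(3) - Δ_2) = 0.
Forward elimination and back-substitution give M_0 = 382/15, M_1 = -269/15, M_2 = -26/15, M_3 = 13/15.
On [2, 3], S(t) = 7 - 107/30·(t - 2) - 13/15·(t - 2)² + 13/30·(t - 2)³.
With (t - 2) = 1/2: S(5/2) = 1213/240.

5.0542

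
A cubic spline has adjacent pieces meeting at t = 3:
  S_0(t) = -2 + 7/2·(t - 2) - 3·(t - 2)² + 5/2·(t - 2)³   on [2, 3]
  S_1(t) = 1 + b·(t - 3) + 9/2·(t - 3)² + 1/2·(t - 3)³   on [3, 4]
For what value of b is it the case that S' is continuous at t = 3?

5

S_0'(t) = 7/2 - 6·(t - 2) + 15/2·(t - 2)², so S_0'(3) = 5. On the right, S_1'(3) = b, so b = 5.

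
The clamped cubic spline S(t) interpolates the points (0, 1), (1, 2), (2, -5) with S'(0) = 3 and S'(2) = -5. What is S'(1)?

-4

Let σ_i = S''(x_i). Step sizes h_i = 1, 1; slopes of the chords Δ_i = (y_(i+1) - y_i)/h_i = 1, -7.
  1·σ_0 + 4·σ_1 + 1·σ_2 = 6(Δ_1 - Δ_0) = -48
Clamped end conditions give two more equations: 2h_0·σ_0 + h_0·σ_1 = 6(Δ_0 - S'(0)) = -12 and h_1·σ_1 + 2h_1·σ_2 = 6(S'(2) - Δ_1) = 12.
Hence σ_0 = 2, σ_1 = -16, σ_2 = 14.
On [1, 2], S'(t) = b_1 + 2c_1·(t - 1) + 3d_1·(t - 1)² with b_1 = Δ_1 - h_1(2σ_1 + σ_2)/6 = -4, c_1 = σ_1/2 = -8, d_1 = (σ_2 - σ_1)/(6h_1) = 5. So S'(1) = -4.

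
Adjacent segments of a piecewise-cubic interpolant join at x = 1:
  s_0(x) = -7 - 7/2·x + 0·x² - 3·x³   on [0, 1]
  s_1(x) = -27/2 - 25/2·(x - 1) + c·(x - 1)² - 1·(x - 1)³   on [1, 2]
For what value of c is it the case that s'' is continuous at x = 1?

s_0''(x) = 0 - 18·x, so s_0''(1) = -18. On the right, s_1''(1) = 2c, so c = -9.

-9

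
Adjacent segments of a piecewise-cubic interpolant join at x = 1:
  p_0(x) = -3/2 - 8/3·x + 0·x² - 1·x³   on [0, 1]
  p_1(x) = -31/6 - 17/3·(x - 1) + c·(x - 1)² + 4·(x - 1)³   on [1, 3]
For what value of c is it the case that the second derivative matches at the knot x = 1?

p_0''(x) = 0 - 6·x, so p_0''(1) = -6. On the right, p_1''(1) = 2c, so c = -3.

-3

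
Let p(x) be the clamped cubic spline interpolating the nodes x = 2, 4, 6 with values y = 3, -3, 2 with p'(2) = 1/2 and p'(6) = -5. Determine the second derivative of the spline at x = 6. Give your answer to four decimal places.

Write m_i for p''(x_i). With h_i = 2, 2 and divided differences Δ_i = -3, 5/2, the continuity of p' gives the tridiagonal system
  2·m_0 + 8·m_1 + 2·m_2 = 6(Δ_1 - Δ_0) = 33
Clamped end conditions give two more equations: 2h_0·m_0 + h_0·m_1 = 6(Δ_0 - p'(2)) = -21 and h_1·m_1 + 2h_1·m_2 = 6(p'(6) - Δ_1) = -45.
Solving: m_0 = -43/4, m_1 = 11, m_2 = -67/4.

-16.7500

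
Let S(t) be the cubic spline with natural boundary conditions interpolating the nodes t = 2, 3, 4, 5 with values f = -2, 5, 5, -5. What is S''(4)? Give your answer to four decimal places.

With M_i denoting the second derivative at x_i, h_i = 1, 1, 1, and Δ_i = (y_(i+1) − y_i)/h_i = 7, 0, -10:
  1·M_0 + 4·M_1 + 1·M_2 = 6(Δ_1 - Δ_0) = -42
  1·M_1 + 4·M_2 + 1·M_3 = 6(Δ_2 - Δ_1) = -60
Natural end conditions: M_0 = M_3 = 0.
Solving the tridiagonal system: M_0 = 0, M_1 = -36/5, M_2 = -66/5, M_3 = 0.

-13.2000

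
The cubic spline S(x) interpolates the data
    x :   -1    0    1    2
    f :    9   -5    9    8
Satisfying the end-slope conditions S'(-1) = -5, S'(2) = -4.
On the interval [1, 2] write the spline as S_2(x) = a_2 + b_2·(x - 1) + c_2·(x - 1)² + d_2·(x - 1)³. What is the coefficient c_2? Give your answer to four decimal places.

Write M_i for S''(x_i). With h_i = 1, 1, 1 and divided differences Δ_i = -14, 14, -1, the continuity of S' gives the tridiagonal system
  1·M_0 + 4·M_1 + 1·M_2 = 6(Δ_1 - Δ_0) = 168
  1·M_1 + 4·M_2 + 1·M_3 = 6(Δ_2 - Δ_1) = -90
Clamped end conditions give two more equations: 2h_0·M_0 + h_0·M_1 = 6(Δ_0 - S'(-1)) = -54 and h_2·M_2 + 2h_2·M_3 = 6(S'(2) - Δ_2) = -18.
Forward elimination and back-substitution give M_0 = -914/15, M_1 = 1018/15, M_2 = -638/15, M_3 = 184/15.
On [1, 2], with S_2(x) = a_2 + b_2·(x - 1) + c_2·(x - 1)² + d_2·(x - 1)³: c_2 = M_2/2 = -319/15, d_2 = (M_3 - M_2)/(6h_2) = 137/15, b_2 = Δ_2 - h_2(2M_2 + M_3)/6 = 167/15.

-21.2667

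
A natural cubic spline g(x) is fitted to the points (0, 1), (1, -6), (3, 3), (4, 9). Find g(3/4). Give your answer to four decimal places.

-4.9268

Put M_i = g'' at the i-th knot. Here h = (1, 2, 1) and Δ = (-7, 9/2, 6), so the interior equations h_(i-1)·M_(i-1) + 2(h_(i-1)+h_i)·M_i + h_i·M_(i+1) = 6(Δ_i − Δ_(i-1)) read
  1·M_0 + 6·M_1 + 2·M_2 = 6(Δ_1 - Δ_0) = 69
  2·M_1 + 6·M_2 + 1·M_3 = 6(Δ_2 - Δ_1) = 9
Natural end conditions: M_0 = M_3 = 0.
Solving: M_0 = 0, M_1 = 99/8, M_2 = -21/8, M_3 = 0.
On [0, 1], g(x) = 1 - 145/16·x + 0·x² + 33/16·x³.
With x = 3/4: g(3/4) = -5045/1024.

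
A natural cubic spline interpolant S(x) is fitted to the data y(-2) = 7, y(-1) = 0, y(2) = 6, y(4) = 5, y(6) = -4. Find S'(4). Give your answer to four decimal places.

-3.0821

Write m_i for S''(x_i). With h_i = 1, 3, 2, 2 and divided differences Δ_i = -7, 2, -1/2, -9/2, the continuity of S' gives the tridiagonal system
  1·m_0 + 8·m_1 + 3·m_2 = 6(Δ_1 - Δ_0) = 54
  3·m_1 + 10·m_2 + 2·m_3 = 6(Δ_2 - Δ_1) = -15
  2·m_2 + 8·m_3 + 2·m_4 = 6(Δ_3 - Δ_2) = -24
Natural end conditions: m_0 = m_4 = 0.
Hence m_0 = 0, m_1 = 540/67, m_2 = -234/67, m_3 = -285/134, m_4 = 0.
On [4, 6], S'(x) = b_3 + 2c_3·(x - 4) + 3d_3·(x - 4)² with b_3 = Δ_3 - h_3(2m_3 + m_4)/6 = -413/134, c_3 = m_3/2 = -285/268, d_3 = (m_4 - m_3)/(6h_3) = 95/536. So S'(4) = -413/134.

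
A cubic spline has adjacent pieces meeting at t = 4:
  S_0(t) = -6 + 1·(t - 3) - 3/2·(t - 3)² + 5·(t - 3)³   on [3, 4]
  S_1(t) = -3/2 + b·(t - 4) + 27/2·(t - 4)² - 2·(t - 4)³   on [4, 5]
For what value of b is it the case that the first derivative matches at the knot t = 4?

13

S_0'(t) = 1 - 3·(t - 3) + 15·(t - 3)², so S_0'(4) = 13. On the right, S_1'(4) = b, so b = 13.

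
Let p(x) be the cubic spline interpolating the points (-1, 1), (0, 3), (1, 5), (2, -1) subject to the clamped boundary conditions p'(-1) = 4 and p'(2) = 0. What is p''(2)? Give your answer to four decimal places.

28.5333

Let M_i = p''(x_i). Step sizes h_i = 1, 1, 1; slopes of the chords Δ_i = (y_(i+1) - y_i)/h_i = 2, 2, -6.
  1·M_0 + 4·M_1 + 1·M_2 = 6(Δ_1 - Δ_0) = 0
  1·M_1 + 4·M_2 + 1·M_3 = 6(Δ_2 - Δ_1) = -48
Clamped end conditions give two more equations: 2h_0·M_0 + h_0·M_1 = 6(Δ_0 - p'(-1)) = -12 and h_2·M_2 + 2h_2·M_3 = 6(p'(2) - Δ_2) = 36.
Solving the tridiagonal system: M_0 = -148/15, M_1 = 116/15, M_2 = -316/15, M_3 = 428/15.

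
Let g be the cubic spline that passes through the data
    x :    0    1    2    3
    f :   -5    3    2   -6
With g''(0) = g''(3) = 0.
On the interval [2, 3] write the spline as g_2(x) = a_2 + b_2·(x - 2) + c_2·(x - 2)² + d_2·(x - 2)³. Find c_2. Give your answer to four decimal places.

Put M_i = g'' at the i-th knot. Here h = (1, 1, 1) and Δ = (8, -1, -8), so the interior equations h_(i-1)·M_(i-1) + 2(h_(i-1)+h_i)·M_i + h_i·M_(i+1) = 6(Δ_i − Δ_(i-1)) read
  1·M_0 + 4·M_1 + 1·M_2 = 6(Δ_1 - Δ_0) = -54
  1·M_1 + 4·M_2 + 1·M_3 = 6(Δ_2 - Δ_1) = -42
Natural end conditions: M_0 = M_3 = 0.
Hence M_0 = 0, M_1 = -58/5, M_2 = -38/5, M_3 = 0.
On [2, 3], with g_2(x) = a_2 + b_2·(x - 2) + c_2·(x - 2)² + d_2·(x - 2)³: c_2 = M_2/2 = -19/5, d_2 = (M_3 - M_2)/(6h_2) = 19/15, b_2 = Δ_2 - h_2(2M_2 + M_3)/6 = -82/15.

-3.8000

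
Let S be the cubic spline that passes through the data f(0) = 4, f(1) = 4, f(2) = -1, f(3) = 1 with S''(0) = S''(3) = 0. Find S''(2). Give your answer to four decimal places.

13.2000

Write M_i for S''(x_i). With h_i = 1, 1, 1 and divided differences Δ_i = 0, -5, 2, the continuity of S' gives the tridiagonal system
  1·M_0 + 4·M_1 + 1·M_2 = 6(Δ_1 - Δ_0) = -30
  1·M_1 + 4·M_2 + 1·M_3 = 6(Δ_2 - Δ_1) = 42
Natural end conditions: M_0 = M_3 = 0.
Forward elimination and back-substitution give M_0 = 0, M_1 = -54/5, M_2 = 66/5, M_3 = 0.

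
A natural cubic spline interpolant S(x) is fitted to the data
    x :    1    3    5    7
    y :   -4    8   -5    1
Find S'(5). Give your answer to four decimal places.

-3.7333

Let M_i = S''(x_i). Step sizes h_i = 2, 2, 2; slopes of the chords Δ_i = (y_(i+1) - y_i)/h_i = 6, -13/2, 3.
  2·M_0 + 8·M_1 + 2·M_2 = 6(Δ_1 - Δ_0) = -75
  2·M_1 + 8·M_2 + 2·M_3 = 6(Δ_2 - Δ_1) = 57
Natural end conditions: M_0 = M_3 = 0.
Forward elimination and back-substitution give M_0 = 0, M_1 = -119/10, M_2 = 101/10, M_3 = 0.
On [5, 7], S'(x) = b_2 + 2c_2·(x - 5) + 3d_2·(x - 5)² with b_2 = Δ_2 - h_2(2M_2 + M_3)/6 = -56/15, c_2 = M_2/2 = 101/20, d_2 = (M_3 - M_2)/(6h_2) = -101/120. So S'(5) = -56/15.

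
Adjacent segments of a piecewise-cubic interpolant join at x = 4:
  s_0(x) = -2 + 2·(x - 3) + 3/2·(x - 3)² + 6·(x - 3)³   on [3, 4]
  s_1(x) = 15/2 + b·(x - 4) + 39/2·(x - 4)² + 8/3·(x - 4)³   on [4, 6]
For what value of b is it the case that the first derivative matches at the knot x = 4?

s_0'(x) = 2 + 3·(x - 3) + 18·(x - 3)², so s_0'(4) = 23. On the right, s_1'(4) = b, so b = 23.

23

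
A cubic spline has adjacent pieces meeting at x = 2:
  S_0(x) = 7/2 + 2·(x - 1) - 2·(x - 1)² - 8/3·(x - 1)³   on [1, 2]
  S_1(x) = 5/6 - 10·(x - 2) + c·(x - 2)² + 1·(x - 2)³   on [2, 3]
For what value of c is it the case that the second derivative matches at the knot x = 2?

S_0''(x) = -4 - 16·(x - 1), so S_0''(2) = -20. On the right, S_1''(2) = 2c, so c = -10.

-10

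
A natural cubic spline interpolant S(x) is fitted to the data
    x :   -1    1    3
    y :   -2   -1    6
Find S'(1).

With m_i denoting the second derivative at x_i, h_i = 2, 2, and Δ_i = (y_(i+1) − y_i)/h_i = 1/2, 7/2:
  2·m_0 + 8·m_1 + 2·m_2 = 6(Δ_1 - Δ_0) = 18
Natural end conditions: m_0 = m_2 = 0.
Hence m_0 = 0, m_1 = 9/4, m_2 = 0.
On [1, 3], S'(x) = b_1 + 2c_1·(x - 1) + 3d_1·(x - 1)² with b_1 = Δ_1 - h_1(2m_1 + m_2)/6 = 2, c_1 = m_1/2 = 9/8, d_1 = (m_2 - m_1)/(6h_1) = -3/16. So S'(1) = 2.

2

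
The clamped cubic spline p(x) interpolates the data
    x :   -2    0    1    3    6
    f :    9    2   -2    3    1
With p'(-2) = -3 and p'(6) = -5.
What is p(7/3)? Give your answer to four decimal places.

Let M_i = p''(x_i). Step sizes h_i = 2, 1, 2, 3; slopes of the chords Δ_i = (y_(i+1) - y_i)/h_i = -7/2, -4, 5/2, -2/3.
  2·M_0 + 6·M_1 + 1·M_2 = 6(Δ_1 - Δ_0) = -3
  1·M_1 + 6·M_2 + 2·M_3 = 6(Δ_2 - Δ_1) = 39
  2·M_2 + 10·M_3 + 3·M_4 = 6(Δ_3 - Δ_2) = -19
Clamped end conditions give two more equations: 2h_0·M_0 + h_0·M_1 = 6(Δ_0 - p'(-2)) = -3 and h_3·M_3 + 2h_3·M_4 = 6(p'(6) - Δ_3) = -26.
Hence M_0 = 99/604, M_1 = -276/151, M_2 = 2307/302, M_3 = -378/151, M_4 = -1396/453.
On [1, 3], p(x) = -2 - 531/302·(x - 1) + 2307/604·(x - 1)² - 1021/1208·(x - 1)³.
With (x - 1) = 4/3: p(7/3) = 1804/4077.

0.4425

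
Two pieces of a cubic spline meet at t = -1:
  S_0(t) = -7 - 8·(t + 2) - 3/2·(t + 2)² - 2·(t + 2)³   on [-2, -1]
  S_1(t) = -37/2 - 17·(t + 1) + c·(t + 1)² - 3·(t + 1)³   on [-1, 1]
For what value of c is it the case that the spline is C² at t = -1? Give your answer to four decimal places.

-7.5000

S_0''(t) = -3 - 12·(t + 2), so S_0''(-1) = -15. On the right, S_1''(-1) = 2c, so c = -15/2.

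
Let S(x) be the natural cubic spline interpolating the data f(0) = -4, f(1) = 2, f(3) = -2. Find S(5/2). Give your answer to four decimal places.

With σ_i denoting the second derivative at x_i, h_i = 1, 2, and Δ_i = (y_(i+1) − y_i)/h_i = 6, -2:
  1·σ_0 + 6·σ_1 + 2·σ_2 = 6(Δ_1 - Δ_0) = -48
Natural end conditions: σ_0 = σ_2 = 0.
Solving: σ_0 = 0, σ_1 = -8, σ_2 = 0.
On [1, 3], S(x) = 2 + 10/3·(x - 1) - 4·(x - 1)² + 2/3·(x - 1)³.
With (x - 1) = 3/2: S(5/2) = 1/4.

0.2500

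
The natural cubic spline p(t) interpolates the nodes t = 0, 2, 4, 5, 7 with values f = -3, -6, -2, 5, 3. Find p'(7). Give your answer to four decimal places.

-4.0078

With M_i denoting the second derivative at x_i, h_i = 2, 2, 1, 2, and Δ_i = (y_(i+1) − y_i)/h_i = -3/2, 2, 7, -1:
  2·M_0 + 8·M_1 + 2·M_2 = 6(Δ_1 - Δ_0) = 21
  2·M_1 + 6·M_2 + 1·M_3 = 6(Δ_2 - Δ_1) = 30
  1·M_2 + 6·M_3 + 2·M_4 = 6(Δ_3 - Δ_2) = -48
Natural end conditions: M_0 = M_4 = 0.
Solving the tridiagonal system: M_0 = 0, M_1 = 279/256, M_2 = 393/64, M_3 = -1155/128, M_4 = 0.
On [5, 7], p'(t) = b_3 + 2c_3·(t - 5) + 3d_3·(t - 5)² with b_3 = Δ_3 - h_3(2M_3 + M_4)/6 = 321/64, c_3 = M_3/2 = -1155/256, d_3 = (M_4 - M_3)/(6h_3) = 385/512. So p'(7) = -513/128.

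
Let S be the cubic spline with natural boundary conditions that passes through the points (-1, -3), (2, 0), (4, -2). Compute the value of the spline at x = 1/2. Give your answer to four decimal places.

-0.8250

Put M_i = S'' at the i-th knot. Here h = (3, 2) and Δ = (1, -1), so the interior equations h_(i-1)·M_(i-1) + 2(h_(i-1)+h_i)·M_i + h_i·M_(i+1) = 6(Δ_i − Δ_(i-1)) read
  3·M_0 + 10·M_1 + 2·M_2 = 6(Δ_1 - Δ_0) = -12
Natural end conditions: M_0 = M_2 = 0.
Hence M_0 = 0, M_1 = -6/5, M_2 = 0.
On [-1, 2], S(x) = -3 + 8/5·(x + 1) + 0·(x + 1)² - 1/15·(x + 1)³.
With (x + 1) = 3/2: S(1/2) = -33/40.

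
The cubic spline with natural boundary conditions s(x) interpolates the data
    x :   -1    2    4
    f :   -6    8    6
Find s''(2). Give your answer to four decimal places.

-3.4000

Write σ_i for s''(x_i). With h_i = 3, 2 and divided differences Δ_i = 14/3, -1, the continuity of s' gives the tridiagonal system
  3·σ_0 + 10·σ_1 + 2·σ_2 = 6(Δ_1 - Δ_0) = -34
Natural end conditions: σ_0 = σ_2 = 0.
Forward elimination and back-substitution give σ_0 = 0, σ_1 = -17/5, σ_2 = 0.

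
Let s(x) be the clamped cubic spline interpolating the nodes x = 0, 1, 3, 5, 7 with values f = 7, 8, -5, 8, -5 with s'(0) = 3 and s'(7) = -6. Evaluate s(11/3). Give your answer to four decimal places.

-1.6891

Let M_i = s''(x_i). Step sizes h_i = 1, 2, 2, 2; slopes of the chords Δ_i = (y_(i+1) - y_i)/h_i = 1, -13/2, 13/2, -13/2.
  1·M_0 + 6·M_1 + 2·M_2 = 6(Δ_1 - Δ_0) = -45
  2·M_1 + 8·M_2 + 2·M_3 = 6(Δ_2 - Δ_1) = 78
  2·M_2 + 8·M_3 + 2·M_4 = 6(Δ_3 - Δ_2) = -78
Clamped end conditions give two more equations: 2h_0·M_0 + h_0·M_1 = 6(Δ_0 - s'(0)) = -12 and h_3·M_3 + 2h_3·M_4 = 6(s'(7) - Δ_3) = 3.
Hence M_0 = 57/86, M_1 = -573/43, M_2 = 2949/172, M_3 = -699/43, M_4 = 1527/172.
On [3, 5], s(x) = -5 + 21/43·(x - 3) + 2949/344·(x - 3)² - 1915/688·(x - 3)³.
With (x - 3) = 2/3: s(11/3) = -1961/1161.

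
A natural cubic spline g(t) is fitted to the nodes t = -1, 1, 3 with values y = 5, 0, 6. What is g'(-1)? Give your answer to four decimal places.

-3.8750

Let σ_i = g''(x_i). Step sizes h_i = 2, 2; slopes of the chords Δ_i = (y_(i+1) - y_i)/h_i = -5/2, 3.
  2·σ_0 + 8·σ_1 + 2·σ_2 = 6(Δ_1 - Δ_0) = 33
Natural end conditions: σ_0 = σ_2 = 0.
Forward elimination and back-substitution give σ_0 = 0, σ_1 = 33/8, σ_2 = 0.
On [-1, 1], g'(t) = b_0 + 2c_0·(t + 1) + 3d_0·(t + 1)² with b_0 = Δ_0 - h_0(2σ_0 + σ_1)/6 = -31/8, c_0 = σ_0/2 = 0, d_0 = (σ_1 - σ_0)/(6h_0) = 11/32. So g'(-1) = -31/8.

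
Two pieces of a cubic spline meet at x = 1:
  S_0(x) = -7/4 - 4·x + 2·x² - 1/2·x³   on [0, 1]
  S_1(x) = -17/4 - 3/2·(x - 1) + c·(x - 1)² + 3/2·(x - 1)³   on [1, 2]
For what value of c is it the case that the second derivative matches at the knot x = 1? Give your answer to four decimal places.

0.5000

S_0''(x) = 4 - 3·x, so S_0''(1) = 1. On the right, S_1''(1) = 2c, so c = 1/2.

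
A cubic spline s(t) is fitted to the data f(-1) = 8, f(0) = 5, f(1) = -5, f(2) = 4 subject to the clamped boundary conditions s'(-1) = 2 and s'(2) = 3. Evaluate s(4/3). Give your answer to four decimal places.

-2.7210

With σ_i denoting the second derivative at x_i, h_i = 1, 1, 1, and Δ_i = (y_(i+1) − y_i)/h_i = -3, -10, 9:
  1·σ_0 + 4·σ_1 + 1·σ_2 = 6(Δ_1 - Δ_0) = -42
  1·σ_1 + 4·σ_2 + 1·σ_3 = 6(Δ_2 - Δ_1) = 114
Clamped end conditions give two more equations: 2h_0·σ_0 + h_0·σ_1 = 6(Δ_0 - s'(-1)) = -30 and h_2·σ_2 + 2h_2·σ_3 = 6(s'(2) - Δ_2) = -36.
Solving: σ_0 = -74/15, σ_1 = -302/15, σ_2 = 652/15, σ_3 = -596/15.
On [1, 2], s(t) = -5 + 17/15·(t - 1) + 326/15·(t - 1)² - 208/15·(t - 1)³.
With (t - 1) = 1/3: s(4/3) = -1102/405.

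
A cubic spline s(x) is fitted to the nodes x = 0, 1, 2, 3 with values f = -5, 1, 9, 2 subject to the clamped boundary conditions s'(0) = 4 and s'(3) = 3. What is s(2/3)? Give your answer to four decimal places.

Write σ_i for s''(x_i). With h_i = 1, 1, 1 and divided differences Δ_i = 6, 8, -7, the continuity of s' gives the tridiagonal system
  1·σ_0 + 4·σ_1 + 1·σ_2 = 6(Δ_1 - Δ_0) = 12
  1·σ_1 + 4·σ_2 + 1·σ_3 = 6(Δ_2 - Δ_1) = -90
Clamped end conditions give two more equations: 2h_0·σ_0 + h_0·σ_1 = 6(Δ_0 - s'(0)) = 12 and h_2·σ_2 + 2h_2·σ_3 = 6(s'(3) - Δ_2) = 60.
Forward elimination and back-substitution give σ_0 = -4/15, σ_1 = 188/15, σ_2 = -568/15, σ_3 = 734/15.
On [0, 1], s(x) = -5 + 4·x - 2/15·x² + 32/15·x³.
With x = 2/3: s(2/3) = -713/405.

-1.7605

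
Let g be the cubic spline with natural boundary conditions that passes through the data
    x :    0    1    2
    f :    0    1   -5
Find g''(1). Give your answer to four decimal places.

-10.5000

Write M_i for g''(x_i). With h_i = 1, 1 and divided differences Δ_i = 1, -6, the continuity of g' gives the tridiagonal system
  1·M_0 + 4·M_1 + 1·M_2 = 6(Δ_1 - Δ_0) = -42
Natural end conditions: M_0 = M_2 = 0.
Hence M_0 = 0, M_1 = -21/2, M_2 = 0.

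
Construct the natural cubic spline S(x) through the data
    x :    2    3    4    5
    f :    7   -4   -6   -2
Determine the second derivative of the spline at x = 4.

6

Write M_i for S''(x_i). With h_i = 1, 1, 1 and divided differences Δ_i = -11, -2, 4, the continuity of S' gives the tridiagonal system
  1·M_0 + 4·M_1 + 1·M_2 = 6(Δ_1 - Δ_0) = 54
  1·M_1 + 4·M_2 + 1·M_3 = 6(Δ_2 - Δ_1) = 36
Natural end conditions: M_0 = M_3 = 0.
Solving: M_0 = 0, M_1 = 12, M_2 = 6, M_3 = 0.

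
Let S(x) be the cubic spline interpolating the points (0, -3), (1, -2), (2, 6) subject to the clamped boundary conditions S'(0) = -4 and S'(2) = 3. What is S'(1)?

With M_i denoting the second derivative at x_i, h_i = 1, 1, and Δ_i = (y_(i+1) − y_i)/h_i = 1, 8:
  1·M_0 + 4·M_1 + 1·M_2 = 6(Δ_1 - Δ_0) = 42
Clamped end conditions give two more equations: 2h_0·M_0 + h_0·M_1 = 6(Δ_0 - S'(0)) = 30 and h_1·M_1 + 2h_1·M_2 = 6(S'(2) - Δ_1) = -30.
Solving the tridiagonal system: M_0 = 8, M_1 = 14, M_2 = -22.
On [1, 2], S'(x) = b_1 + 2c_1·(x - 1) + 3d_1·(x - 1)² with b_1 = Δ_1 - h_1(2M_1 + M_2)/6 = 7, c_1 = M_1/2 = 7, d_1 = (M_2 - M_1)/(6h_1) = -6. So S'(1) = 7.

7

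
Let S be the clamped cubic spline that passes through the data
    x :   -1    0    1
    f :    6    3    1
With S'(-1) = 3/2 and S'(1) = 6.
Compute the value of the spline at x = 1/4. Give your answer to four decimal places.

Let m_i = S''(x_i). Step sizes h_i = 1, 1; slopes of the chords Δ_i = (y_(i+1) - y_i)/h_i = -3, -2.
  1·m_0 + 4·m_1 + 1·m_2 = 6(Δ_1 - Δ_0) = 6
Clamped end conditions give two more equations: 2h_0·m_0 + h_0·m_1 = 6(Δ_0 - S'(-1)) = -27 and h_1·m_1 + 2h_1·m_2 = 6(S'(1) - Δ_1) = 48.
Solving: m_0 = -51/4, m_1 = -3/2, m_2 = 99/4.
On [0, 1], S(x) = 3 - 45/8·x - 3/4·x² + 35/8·x³.
With x = 1/4: S(1/4) = 827/512.

1.6152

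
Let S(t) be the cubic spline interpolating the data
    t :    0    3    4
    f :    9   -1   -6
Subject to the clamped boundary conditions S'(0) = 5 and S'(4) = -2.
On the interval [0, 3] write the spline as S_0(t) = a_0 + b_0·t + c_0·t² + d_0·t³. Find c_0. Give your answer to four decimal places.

-4.4167

With M_i denoting the second derivative at x_i, h_i = 3, 1, and Δ_i = (y_(i+1) − y_i)/h_i = -10/3, -5:
  3·M_0 + 8·M_1 + 1·M_2 = 6(Δ_1 - Δ_0) = -10
Clamped end conditions give two more equations: 2h_0·M_0 + h_0·M_1 = 6(Δ_0 - S'(0)) = -50 and h_1·M_1 + 2h_1·M_2 = 6(S'(4) - Δ_1) = 18.
Forward elimination and back-substitution give M_0 = -53/6, M_1 = 1, M_2 = 17/2.
On [0, 3], with S_0(t) = a_0 + b_0·t + c_0·t² + d_0·t³: c_0 = M_0/2 = -53/12, d_0 = (M_1 - M_0)/(6h_0) = 59/108, b_0 = Δ_0 - h_0(2M_0 + M_1)/6 = 5.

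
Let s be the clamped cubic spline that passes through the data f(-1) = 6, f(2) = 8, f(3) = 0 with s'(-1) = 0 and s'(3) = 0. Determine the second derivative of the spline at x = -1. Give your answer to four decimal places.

With M_i denoting the second derivative at x_i, h_i = 3, 1, and Δ_i = (y_(i+1) − y_i)/h_i = 2/3, -8:
  3·M_0 + 8·M_1 + 1·M_2 = 6(Δ_1 - Δ_0) = -52
Clamped end conditions give two more equations: 2h_0·M_0 + h_0·M_1 = 6(Δ_0 - s'(-1)) = 4 and h_1·M_1 + 2h_1·M_2 = 6(s'(3) - Δ_1) = 48.
Solving the tridiagonal system: M_0 = 43/6, M_1 = -13, M_2 = 61/2.

7.1667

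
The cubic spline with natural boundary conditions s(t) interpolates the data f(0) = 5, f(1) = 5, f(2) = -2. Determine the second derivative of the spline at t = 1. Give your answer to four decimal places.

-10.5000

Put M_i = s'' at the i-th knot. Here h = (1, 1) and Δ = (0, -7), so the interior equations h_(i-1)·M_(i-1) + 2(h_(i-1)+h_i)·M_i + h_i·M_(i+1) = 6(Δ_i − Δ_(i-1)) read
  1·M_0 + 4·M_1 + 1·M_2 = 6(Δ_1 - Δ_0) = -42
Natural end conditions: M_0 = M_2 = 0.
Solving the tridiagonal system: M_0 = 0, M_1 = -21/2, M_2 = 0.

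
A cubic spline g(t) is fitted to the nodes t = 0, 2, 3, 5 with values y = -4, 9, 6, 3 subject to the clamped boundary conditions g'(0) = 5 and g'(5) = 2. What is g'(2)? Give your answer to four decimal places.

0.8750

Let m_i = g''(x_i). Step sizes h_i = 2, 1, 2; slopes of the chords Δ_i = (y_(i+1) - y_i)/h_i = 13/2, -3, -3/2.
  2·m_0 + 6·m_1 + 1·m_2 = 6(Δ_1 - Δ_0) = -57
  1·m_1 + 6·m_2 + 2·m_3 = 6(Δ_2 - Δ_1) = 9
Clamped end conditions give two more equations: 2h_0·m_0 + h_0·m_1 = 6(Δ_0 - g'(0)) = 9 and h_2·m_2 + 2h_2·m_3 = 6(g'(5) - Δ_2) = 21.
Solving: m_0 = 69/8, m_1 = -51/4, m_2 = 9/4, m_3 = 33/8.
On [2, 3], g'(t) = b_1 + 2c_1·(t - 2) + 3d_1·(t - 2)² with b_1 = Δ_1 - h_1(2m_1 + m_2)/6 = 7/8, c_1 = m_1/2 = -51/8, d_1 = (m_2 - m_1)/(6h_1) = 5/2. So g'(2) = 7/8.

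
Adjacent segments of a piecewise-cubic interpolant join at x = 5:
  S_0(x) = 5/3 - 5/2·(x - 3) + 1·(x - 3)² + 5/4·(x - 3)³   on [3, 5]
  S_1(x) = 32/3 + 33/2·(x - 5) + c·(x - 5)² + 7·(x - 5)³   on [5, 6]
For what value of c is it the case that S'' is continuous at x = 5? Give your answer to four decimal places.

S_0''(x) = 2 + 15/2·(x - 3), so S_0''(5) = 17. On the right, S_1''(5) = 2c, so c = 17/2.

8.5000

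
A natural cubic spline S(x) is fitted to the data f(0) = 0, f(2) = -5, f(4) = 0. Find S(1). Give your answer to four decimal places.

-3.4375

Write M_i for S''(x_i). With h_i = 2, 2 and divided differences Δ_i = -5/2, 5/2, the continuity of S' gives the tridiagonal system
  2·M_0 + 8·M_1 + 2·M_2 = 6(Δ_1 - Δ_0) = 30
Natural end conditions: M_0 = M_2 = 0.
Solving the tridiagonal system: M_0 = 0, M_1 = 15/4, M_2 = 0.
On [0, 2], S(x) = 0 - 15/4·x + 0·x² + 5/16·x³.
With x = 1: S(1) = -55/16.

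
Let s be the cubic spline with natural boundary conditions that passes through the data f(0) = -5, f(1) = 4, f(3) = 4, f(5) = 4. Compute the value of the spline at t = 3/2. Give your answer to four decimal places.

5.7642

With σ_i denoting the second derivative at x_i, h_i = 1, 2, 2, and Δ_i = (y_(i+1) − y_i)/h_i = 9, 0, 0:
  1·σ_0 + 6·σ_1 + 2·σ_2 = 6(Δ_1 - Δ_0) = -54
  2·σ_1 + 8·σ_2 + 2·σ_3 = 6(Δ_2 - Δ_1) = 0
Natural end conditions: σ_0 = σ_3 = 0.
Solving the tridiagonal system: σ_0 = 0, σ_1 = -108/11, σ_2 = 27/11, σ_3 = 0.
On [1, 3], s(t) = 4 + 63/11·(t - 1) - 54/11·(t - 1)² + 45/44·(t - 1)³.
With (t - 1) = 1/2: s(3/2) = 2029/352.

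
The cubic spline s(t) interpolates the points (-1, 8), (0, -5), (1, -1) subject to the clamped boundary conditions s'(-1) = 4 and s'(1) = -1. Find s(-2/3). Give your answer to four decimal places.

With M_i denoting the second derivative at x_i, h_i = 1, 1, and Δ_i = (y_(i+1) − y_i)/h_i = -13, 4:
  1·M_0 + 4·M_1 + 1·M_2 = 6(Δ_1 - Δ_0) = 102
Clamped end conditions give two more equations: 2h_0·M_0 + h_0·M_1 = 6(Δ_0 - s'(-1)) = -102 and h_1·M_1 + 2h_1·M_2 = 6(s'(1) - Δ_1) = -30.
Solving the tridiagonal system: M_0 = -79, M_1 = 56, M_2 = -43.
On [-1, 0], s(t) = 8 + 4·(t + 1) - 79/2·(t + 1)² + 45/2·(t + 1)³.
With (t + 1) = 1/3: s(-2/3) = 52/9.

5.7778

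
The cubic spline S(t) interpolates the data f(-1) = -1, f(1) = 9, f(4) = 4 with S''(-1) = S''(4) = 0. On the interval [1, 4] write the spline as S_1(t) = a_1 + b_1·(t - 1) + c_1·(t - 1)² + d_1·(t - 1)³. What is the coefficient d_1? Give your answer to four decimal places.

Put M_i = S'' at the i-th knot. Here h = (2, 3) and Δ = (5, -5/3), so the interior equations h_(i-1)·M_(i-1) + 2(h_(i-1)+h_i)·M_i + h_i·M_(i+1) = 6(Δ_i − Δ_(i-1)) read
  2·M_0 + 10·M_1 + 3·M_2 = 6(Δ_1 - Δ_0) = -40
Natural end conditions: M_0 = M_2 = 0.
Hence M_0 = 0, M_1 = -4, M_2 = 0.
On [1, 4], with S_1(t) = a_1 + b_1·(t - 1) + c_1·(t - 1)² + d_1·(t - 1)³: c_1 = M_1/2 = -2, d_1 = (M_2 - M_1)/(6h_1) = 2/9, b_1 = Δ_1 - h_1(2M_1 + M_2)/6 = 7/3.

0.2222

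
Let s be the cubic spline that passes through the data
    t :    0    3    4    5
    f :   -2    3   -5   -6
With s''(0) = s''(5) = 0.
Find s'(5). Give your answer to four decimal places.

Write M_i for s''(x_i). With h_i = 3, 1, 1 and divided differences Δ_i = 5/3, -8, -1, the continuity of s' gives the tridiagonal system
  3·M_0 + 8·M_1 + 1·M_2 = 6(Δ_1 - Δ_0) = -58
  1·M_1 + 4·M_2 + 1·M_3 = 6(Δ_2 - Δ_1) = 42
Natural end conditions: M_0 = M_3 = 0.
Hence M_0 = 0, M_1 = -274/31, M_2 = 394/31, M_3 = 0.
On [4, 5], s'(t) = b_2 + 2c_2·(t - 4) + 3d_2·(t - 4)² with b_2 = Δ_2 - h_2(2M_2 + M_3)/6 = -487/93, c_2 = M_2/2 = 197/31, d_2 = (M_3 - M_2)/(6h_2) = -197/93. So s'(5) = 104/93.

1.1183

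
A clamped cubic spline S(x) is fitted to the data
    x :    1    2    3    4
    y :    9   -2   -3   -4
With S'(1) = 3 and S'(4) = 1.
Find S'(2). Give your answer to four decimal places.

Write m_i for S''(x_i). With h_i = 1, 1, 1 and divided differences Δ_i = -11, -1, -1, the continuity of S' gives the tridiagonal system
  1·m_0 + 4·m_1 + 1·m_2 = 6(Δ_1 - Δ_0) = 60
  1·m_1 + 4·m_2 + 1·m_3 = 6(Δ_2 - Δ_1) = 0
Clamped end conditions give two more equations: 2h_0·m_0 + h_0·m_1 = 6(Δ_0 - S'(1)) = -84 and h_2·m_2 + 2h_2·m_3 = 6(S'(4) - Δ_2) = 12.
Forward elimination and back-substitution give m_0 = -872/15, m_1 = 484/15, m_2 = -164/15, m_3 = 172/15.
On [2, 3], S'(x) = b_1 + 2c_1·(x - 2) + 3d_1·(x - 2)² with b_1 = Δ_1 - h_1(2m_1 + m_2)/6 = -149/15, c_1 = m_1/2 = 242/15, d_1 = (m_2 - m_1)/(6h_1) = -36/5. So S'(2) = -149/15.

-9.9333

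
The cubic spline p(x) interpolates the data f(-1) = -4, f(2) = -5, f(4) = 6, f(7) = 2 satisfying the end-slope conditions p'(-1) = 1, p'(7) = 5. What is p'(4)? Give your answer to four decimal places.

1.9615

Write σ_i for p''(x_i). With h_i = 3, 2, 3 and divided differences Δ_i = -1/3, 11/2, -4/3, the continuity of p' gives the tridiagonal system
  3·σ_0 + 10·σ_1 + 2·σ_2 = 6(Δ_1 - Δ_0) = 35
  2·σ_1 + 10·σ_2 + 3·σ_3 = 6(Δ_2 - Δ_1) = -41
Clamped end conditions give two more equations: 2h_0·σ_0 + h_0·σ_1 = 6(Δ_0 - p'(-1)) = -8 and h_2·σ_2 + 2h_2·σ_3 = 6(p'(7) - Δ_2) = 38.
Solving the tridiagonal system: σ_0 = -181/39, σ_1 = 86/13, σ_2 = -112/13, σ_3 = 415/39.
On [4, 7], p'(x) = b_2 + 2c_2·(x - 4) + 3d_2·(x - 4)² with b_2 = Δ_2 - h_2(2σ_2 + σ_3)/6 = 51/26, c_2 = σ_2/2 = -56/13, d_2 = (σ_3 - σ_2)/(6h_2) = 751/702. So p'(4) = 51/26.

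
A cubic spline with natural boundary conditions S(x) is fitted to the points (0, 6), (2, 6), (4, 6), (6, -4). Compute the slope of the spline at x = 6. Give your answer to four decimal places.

With M_i denoting the second derivative at x_i, h_i = 2, 2, 2, and Δ_i = (y_(i+1) − y_i)/h_i = 0, 0, -5:
  2·M_0 + 8·M_1 + 2·M_2 = 6(Δ_1 - Δ_0) = 0
  2·M_1 + 8·M_2 + 2·M_3 = 6(Δ_2 - Δ_1) = -30
Natural end conditions: M_0 = M_3 = 0.
Solving: M_0 = 0, M_1 = 1, M_2 = -4, M_3 = 0.
On [4, 6], S'(x) = b_2 + 2c_2·(x - 4) + 3d_2·(x - 4)² with b_2 = Δ_2 - h_2(2M_2 + M_3)/6 = -7/3, c_2 = M_2/2 = -2, d_2 = (M_3 - M_2)/(6h_2) = 1/3. So S'(6) = -19/3.

-6.3333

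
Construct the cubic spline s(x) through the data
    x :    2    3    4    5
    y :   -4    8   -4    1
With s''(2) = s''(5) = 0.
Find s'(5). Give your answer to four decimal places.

With M_i denoting the second derivative at x_i, h_i = 1, 1, 1, and Δ_i = (y_(i+1) − y_i)/h_i = 12, -12, 5:
  1·M_0 + 4·M_1 + 1·M_2 = 6(Δ_1 - Δ_0) = -144
  1·M_1 + 4·M_2 + 1·M_3 = 6(Δ_2 - Δ_1) = 102
Natural end conditions: M_0 = M_3 = 0.
Solving the tridiagonal system: M_0 = 0, M_1 = -226/5, M_2 = 184/5, M_3 = 0.
On [4, 5], s'(x) = b_2 + 2c_2·(x - 4) + 3d_2·(x - 4)² with b_2 = Δ_2 - h_2(2M_2 + M_3)/6 = -109/15, c_2 = M_2/2 = 92/5, d_2 = (M_3 - M_2)/(6h_2) = -92/15. So s'(5) = 167/15.

11.1333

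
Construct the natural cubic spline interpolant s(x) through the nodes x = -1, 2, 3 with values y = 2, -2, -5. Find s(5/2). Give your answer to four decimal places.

Let m_i = s''(x_i). Step sizes h_i = 3, 1; slopes of the chords Δ_i = (y_(i+1) - y_i)/h_i = -4/3, -3.
  3·m_0 + 8·m_1 + 1·m_2 = 6(Δ_1 - Δ_0) = -10
Natural end conditions: m_0 = m_2 = 0.
Forward elimination and back-substitution give m_0 = 0, m_1 = -5/4, m_2 = 0.
On [2, 3], s(x) = -2 - 31/12·(x - 2) - 5/8·(x - 2)² + 5/24·(x - 2)³.
With (x - 2) = 1/2: s(5/2) = -219/64.

-3.4219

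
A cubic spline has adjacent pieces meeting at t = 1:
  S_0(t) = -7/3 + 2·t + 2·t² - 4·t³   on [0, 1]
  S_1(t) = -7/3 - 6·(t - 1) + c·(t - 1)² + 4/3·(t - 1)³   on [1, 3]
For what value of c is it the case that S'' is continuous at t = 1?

S_0''(t) = 4 - 24·t, so S_0''(1) = -20. On the right, S_1''(1) = 2c, so c = -10.

-10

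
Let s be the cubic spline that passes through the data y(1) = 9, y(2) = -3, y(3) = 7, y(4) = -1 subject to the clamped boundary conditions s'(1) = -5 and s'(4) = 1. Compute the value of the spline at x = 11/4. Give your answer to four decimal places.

With m_i denoting the second derivative at x_i, h_i = 1, 1, 1, and Δ_i = (y_(i+1) − y_i)/h_i = -12, 10, -8:
  1·m_0 + 4·m_1 + 1·m_2 = 6(Δ_1 - Δ_0) = 132
  1·m_1 + 4·m_2 + 1·m_3 = 6(Δ_2 - Δ_1) = -108
Clamped end conditions give two more equations: 2h_0·m_0 + h_0·m_1 = 6(Δ_0 - s'(1)) = -42 and h_2·m_2 + 2h_2·m_3 = 6(s'(4) - Δ_2) = 54.
Forward elimination and back-substitution give m_0 = -254/5, m_1 = 298/5, m_2 = -278/5, m_3 = 274/5.
On [2, 3], s(x) = -3 - 3/5·(x - 2) + 149/5·(x - 2)² - 96/5·(x - 2)³.
With (x - 2) = 3/4: s(11/4) = 417/80.

5.2125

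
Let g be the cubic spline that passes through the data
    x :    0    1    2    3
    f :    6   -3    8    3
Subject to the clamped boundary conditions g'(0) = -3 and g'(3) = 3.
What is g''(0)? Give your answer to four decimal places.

Write m_i for g''(x_i). With h_i = 1, 1, 1 and divided differences Δ_i = -9, 11, -5, the continuity of g' gives the tridiagonal system
  1·m_0 + 4·m_1 + 1·m_2 = 6(Δ_1 - Δ_0) = 120
  1·m_1 + 4·m_2 + 1·m_3 = 6(Δ_2 - Δ_1) = -96
Clamped end conditions give two more equations: 2h_0·m_0 + h_0·m_1 = 6(Δ_0 - g'(0)) = -36 and h_2·m_2 + 2h_2·m_3 = 6(g'(3) - Δ_2) = 48.
Solving: m_0 = -224/5, m_1 = 268/5, m_2 = -248/5, m_3 = 244/5.

-44.8000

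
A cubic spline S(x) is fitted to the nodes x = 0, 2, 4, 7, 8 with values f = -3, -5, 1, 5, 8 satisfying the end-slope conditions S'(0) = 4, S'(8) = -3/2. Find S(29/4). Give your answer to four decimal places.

6.1150

Put M_i = S'' at the i-th knot. Here h = (2, 2, 3, 1) and Δ = (-1, 3, 4/3, 3), so the interior equations h_(i-1)·M_(i-1) + 2(h_(i-1)+h_i)·M_i + h_i·M_(i+1) = 6(Δ_i − Δ_(i-1)) read
  2·M_0 + 8·M_1 + 2·M_2 = 6(Δ_1 - Δ_0) = 24
  2·M_1 + 10·M_2 + 3·M_3 = 6(Δ_2 - Δ_1) = -10
  3·M_2 + 8·M_3 + 1·M_4 = 6(Δ_3 - Δ_2) = 10
Clamped end conditions give two more equations: 2h_0·M_0 + h_0·M_1 = 6(Δ_0 - S'(0)) = -30 and h_3·M_3 + 2h_3·M_4 = 6(S'(8) - Δ_3) = -27.
Hence M_0 = -3115/288, M_1 = 955/144, M_2 = -1069/288, M_3 = 665/144, M_4 = -4553/288.
On [7, 8], S(x) = 5 + 2359/576·(x - 7) + 665/288·(x - 7)² - 1961/576·(x - 7)³.
With (x - 7) = 1/4: S(29/4) = 25047/4096.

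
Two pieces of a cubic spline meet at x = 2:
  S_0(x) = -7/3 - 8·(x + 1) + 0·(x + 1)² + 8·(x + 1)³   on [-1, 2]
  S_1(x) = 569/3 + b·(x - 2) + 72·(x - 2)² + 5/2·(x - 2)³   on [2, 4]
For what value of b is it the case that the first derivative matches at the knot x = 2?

S_0'(x) = -8 + 0·(x + 1) + 24·(x + 1)², so S_0'(2) = 208. On the right, S_1'(2) = b, so b = 208.

208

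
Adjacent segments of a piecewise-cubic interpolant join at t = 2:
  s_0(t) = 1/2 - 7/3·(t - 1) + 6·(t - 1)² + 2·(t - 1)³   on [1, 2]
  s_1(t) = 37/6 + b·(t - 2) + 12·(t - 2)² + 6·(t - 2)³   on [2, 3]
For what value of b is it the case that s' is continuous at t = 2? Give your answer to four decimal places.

s_0'(t) = -7/3 + 12·(t - 1) + 6·(t - 1)², so s_0'(2) = 47/3. On the right, s_1'(2) = b, so b = 47/3.

15.6667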